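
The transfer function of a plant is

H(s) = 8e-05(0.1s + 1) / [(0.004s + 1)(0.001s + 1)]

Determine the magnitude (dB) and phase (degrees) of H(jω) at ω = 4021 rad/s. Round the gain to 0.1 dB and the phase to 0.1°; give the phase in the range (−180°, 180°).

At ω = 4021 rad/s:
zero (1 + j4021·0.1) = 1 + j402.1 → |·| ≈ 402.1, ∠ ≈ 89.86°
pole (1 + j4021·0.004) = 1 + j16.084 → |·| ≈ 16.115, ∠ ≈ 86.44°
pole (1 + j4021·0.001) = 1 + j4.021 → |·| ≈ 4.1435, ∠ ≈ 76.03°
|H| = 8e-05 · 402.1 / (16.115 · 4.1435) ≈ 0.00048176
Gain = 20 log₁₀(0.00048176) ≈ -66.34 dB
∠H = (89.86°) − (86.44° + 76.03°) = -72.61°

-66.3 dB, -72.6°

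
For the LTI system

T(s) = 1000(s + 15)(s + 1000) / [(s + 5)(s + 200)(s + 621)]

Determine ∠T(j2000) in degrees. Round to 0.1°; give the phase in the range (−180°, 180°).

-93.9°

At s = jω = j2000:
zero (s+15): 15 + j2000 → |·| = √(15²+2000²) = √4000225 ≈ 2000.1, ∠ = arctan(2000/15) ≈ 89.57°
zero (s+1000): 1000 + j2000 → |·| = √(1000²+2000²) = √5000000 ≈ 2236.1, ∠ = arctan(2000/1000) ≈ 63.43°
pole (s+5): 5 + j2000 → |·| = √(5²+2000²) = √4000025 ≈ 2000, ∠ = arctan(2000/5) ≈ 89.86°
pole (s+200): 200 + j2000 → |·| = √(200²+2000²) = √4040000 ≈ 2010, ∠ = arctan(2000/200) ≈ 84.29°
pole (s+621): 621 + j2000 → |·| = √(621²+2000²) = √4385641 ≈ 2094.2, ∠ = arctan(2000/621) ≈ 72.75°
∠T = 153.00° − 246.90° = -93.90°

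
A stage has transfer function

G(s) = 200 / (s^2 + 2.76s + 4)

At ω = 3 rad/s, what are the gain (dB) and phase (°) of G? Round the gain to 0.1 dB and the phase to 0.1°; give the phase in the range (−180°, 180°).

26.3 dB, -121.1°

At s = jω = j3:
quadratic: (j3)² + 2.76·j3 + 4 = -5 + j8.28 → |·| ≈ 9.6726, ∠ ≈ 121.13°
|G| = 200 / 9.6726 ≈ 20.677
Gain = 20 log₁₀(20.677) ≈ 26.31 dB
∠G = 0.00° − 121.13° = -121.13°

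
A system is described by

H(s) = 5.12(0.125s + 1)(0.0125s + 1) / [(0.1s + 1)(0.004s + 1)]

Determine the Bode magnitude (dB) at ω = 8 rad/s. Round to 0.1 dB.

At ω = 8 rad/s:
zero (1 + j8·0.125) = 1 + j1 → |·| ≈ 1.4142, ∠ ≈ 45.00°
zero (1 + j8·0.0125) = 1 + j0.1 → |·| ≈ 1.005, ∠ ≈ 5.71°
pole (1 + j8·0.1) = 1 + j0.8 → |·| ≈ 1.2806, ∠ ≈ 38.66°
pole (1 + j8·0.004) = 1 + j0.032 → |·| ≈ 1.0005, ∠ ≈ 1.83°
|H| = 5.12 · 1.4142 · 1.005 / (1.2806 · 1.0005) ≈ 5.6796
Gain = 20 log₁₀(5.6796) ≈ 15.09 dB

15.1 dB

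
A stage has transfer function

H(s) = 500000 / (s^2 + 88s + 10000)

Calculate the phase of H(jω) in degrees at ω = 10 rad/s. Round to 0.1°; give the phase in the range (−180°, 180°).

At s = jω = j10:
quadratic: (j10)² + 88·j10 + 10000 = 9900 + j880 → |·| ≈ 9939, ∠ ≈ 5.08°
∠H = 0.00° − 5.08° = -5.08°

-5.1°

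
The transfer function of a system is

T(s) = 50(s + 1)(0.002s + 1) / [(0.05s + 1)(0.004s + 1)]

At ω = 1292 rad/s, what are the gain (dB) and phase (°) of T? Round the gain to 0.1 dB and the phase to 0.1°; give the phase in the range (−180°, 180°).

At ω = 1292 rad/s:
zero (1 + j1292·1) = 1 + j1292 → |·| ≈ 1292, ∠ ≈ 89.96°
zero (1 + j1292·0.002) = 1 + j2.584 → |·| ≈ 2.7708, ∠ ≈ 68.84°
pole (1 + j1292·0.05) = 1 + j64.6 → |·| ≈ 64.608, ∠ ≈ 89.11°
pole (1 + j1292·0.004) = 1 + j5.168 → |·| ≈ 5.2639, ∠ ≈ 79.05°
|T| = 50 · 1292 · 2.7708 / (64.608 · 5.2639) ≈ 526.31
Gain = 20 log₁₀(526.31) ≈ 54.42 dB
∠T = (89.96° + 68.84°) − (89.11° + 79.05°) = -9.36°

54.4 dB, -9.4°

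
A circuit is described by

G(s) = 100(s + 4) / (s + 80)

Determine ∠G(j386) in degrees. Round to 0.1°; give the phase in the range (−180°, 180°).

At s = jω = j386:
zero (s+4): 4 + j386 → |·| = √(4²+386²) = √149012 ≈ 386.02, ∠ = arctan(386/4) ≈ 89.41°
pole (s+80): 80 + j386 → |·| = √(80²+386²) = √155396 ≈ 394.2, ∠ = arctan(386/80) ≈ 78.29°
∠G = 89.41° − 78.29° = 11.12°

11.1°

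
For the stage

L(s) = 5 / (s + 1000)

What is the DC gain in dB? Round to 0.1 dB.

-46.0 dB

L(0) = 5 / (1000) = 0.005
20 log₁₀(0.005) ≈ -46.02 dB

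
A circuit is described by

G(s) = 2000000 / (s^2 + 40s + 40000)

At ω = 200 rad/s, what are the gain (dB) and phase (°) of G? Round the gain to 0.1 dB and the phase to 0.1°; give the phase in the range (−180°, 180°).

48.0 dB, -90.0°

At s = jω = j200:
quadratic: (j200)² + 40·j200 + 40000 = 0 + j8000 → |·| ≈ 8000, ∠ ≈ 90.00°
|G| = 2000000 / 8000 ≈ 250
Gain = 20 log₁₀(250) ≈ 47.96 dB
∠G = 0.00° − 90.00° = -90.00°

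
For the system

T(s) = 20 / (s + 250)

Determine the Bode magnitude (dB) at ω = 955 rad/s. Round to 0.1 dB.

-33.9 dB

Substitute s = j955:
Numerator: 20 = 20 + j0
Denominator: (j955) + 250 = 250 + j955
|N| = √(20² + 0²) ≈ 20, ∠N ≈ 0.00°
|D| = √(250² + 955²) ≈ 987.18, ∠D ≈ 75.33°
|T| = 20 / 987.18 ≈ 0.02026
Gain = 20 log₁₀(0.02026) ≈ -33.87 dB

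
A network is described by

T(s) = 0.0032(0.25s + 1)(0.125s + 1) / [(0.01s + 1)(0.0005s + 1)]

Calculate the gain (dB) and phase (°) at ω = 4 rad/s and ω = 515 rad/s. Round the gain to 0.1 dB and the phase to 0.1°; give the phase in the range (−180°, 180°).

At ω = 4 rad/s:
zero (1 + j4·0.25) = 1 + j1 → |·| ≈ 1.4142, ∠ ≈ 45.00°
zero (1 + j4·0.125) = 1 + j0.5 → |·| ≈ 1.118, ∠ ≈ 26.57°
pole (1 + j4·0.01) = 1 + j0.04 → |·| ≈ 1.0008, ∠ ≈ 2.29°
pole (1 + j4·0.0005) = 1 + j0.002 → |·| ≈ 1, ∠ ≈ 0.11°
|T| = 0.0032 · 1.4142 · 1.118 / (1.0008 · 1) ≈ 0.0050554
Gain = 20 log₁₀(0.0050554) ≈ -45.92 dB
∠T = (45.00° + 26.57°) − (2.29° + 0.11°) = 69.17°

At ω = 515 rad/s:
zero (1 + j515·0.25) = 1 + j128.75 → |·| ≈ 128.75, ∠ ≈ 89.55°
zero (1 + j515·0.125) = 1 + j64.375 → |·| ≈ 64.383, ∠ ≈ 89.11°
pole (1 + j515·0.01) = 1 + j5.15 → |·| ≈ 5.2462, ∠ ≈ 79.01°
pole (1 + j515·0.0005) = 1 + j0.2575 → |·| ≈ 1.0326, ∠ ≈ 14.44°
|T| = 0.0032 · 128.75 · 64.383 / (5.2462 · 1.0326) ≈ 4.8966
Gain = 20 log₁₀(4.8966) ≈ 13.80 dB
∠T = (89.55° + 89.11°) − (79.01° + 14.44°) = 85.21°

ω = 4: -45.9 dB, 69.2°; ω = 515: 13.8 dB, 85.2°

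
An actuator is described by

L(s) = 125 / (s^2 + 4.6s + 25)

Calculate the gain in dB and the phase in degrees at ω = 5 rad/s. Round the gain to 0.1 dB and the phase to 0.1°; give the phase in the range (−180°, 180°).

14.7 dB, -90.0°

At s = jω = j5:
quadratic: (j5)² + 4.6·j5 + 25 = 0 + j23 → |·| ≈ 23, ∠ ≈ 90.00°
|L| = 125 / 23 ≈ 5.4348
Gain = 20 log₁₀(5.4348) ≈ 14.70 dB
∠L = 0.00° − 90.00° = -90.00°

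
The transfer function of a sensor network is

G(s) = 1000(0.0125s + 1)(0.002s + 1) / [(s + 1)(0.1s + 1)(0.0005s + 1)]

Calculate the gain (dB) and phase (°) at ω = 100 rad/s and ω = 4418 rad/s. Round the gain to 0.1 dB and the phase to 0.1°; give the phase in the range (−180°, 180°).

ω = 100: 4.2 dB, -113.9°; ω = 4418: -19.7 dB, -73.0°

At ω = 100 rad/s:
zero (1 + j100·0.0125) = 1 + j1.25 → |·| ≈ 1.6008, ∠ ≈ 51.34°
zero (1 + j100·0.002) = 1 + j0.2 → |·| ≈ 1.0198, ∠ ≈ 11.31°
pole (1 + j100·1) = 1 + j100 → |·| ≈ 100, ∠ ≈ 89.43°
pole (1 + j100·0.1) = 1 + j10 → |·| ≈ 10.05, ∠ ≈ 84.29°
pole (1 + j100·0.0005) = 1 + j0.05 → |·| ≈ 1.0012, ∠ ≈ 2.86°
|G| = 1000 · 1.6008 · 1.0198 / (100 · 10.05 · 1.0012) ≈ 1.6224
Gain = 20 log₁₀(1.6224) ≈ 4.20 dB
∠G = (51.34° + 11.31°) − (89.43° + 84.29° + 2.86°) = -113.93°

At ω = 4418 rad/s:
zero (1 + j4418·0.0125) = 1 + j55.225 → |·| ≈ 55.234, ∠ ≈ 88.96°
zero (1 + j4418·0.002) = 1 + j8.836 → |·| ≈ 8.8924, ∠ ≈ 83.54°
pole (1 + j4418·1) = 1 + j4418 → |·| ≈ 4418, ∠ ≈ 89.99°
pole (1 + j4418·0.1) = 1 + j441.8 → |·| ≈ 441.8, ∠ ≈ 89.87°
pole (1 + j4418·0.0005) = 1 + j2.209 → |·| ≈ 2.4248, ∠ ≈ 65.64°
|G| = 1000 · 55.234 · 8.8924 / (4418 · 441.8 · 2.4248) ≈ 0.10378
Gain = 20 log₁₀(0.10378) ≈ -19.68 dB
∠G = (88.96° + 83.54°) − (89.99° + 89.87° + 65.64°) = -73.00°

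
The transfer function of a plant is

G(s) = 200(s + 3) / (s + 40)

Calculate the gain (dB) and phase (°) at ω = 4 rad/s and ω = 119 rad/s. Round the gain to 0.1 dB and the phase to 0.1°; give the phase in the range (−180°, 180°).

At s = jω = j4:
zero (s+3): 3 + j4 → |·| = √(3²+4²) = √25 ≈ 5, ∠ = arctan(4/3) ≈ 53.13°
pole (s+40): 40 + j4 → |·| = √(40²+4²) = √1616 ≈ 40.2, ∠ = arctan(4/40) ≈ 5.71°
|G| = 200 · 5 / 40.2 ≈ 24.876
Gain = 20 log₁₀(24.876) ≈ 27.92 dB
∠G = 53.13° − 5.71° = 47.42°

At s = jω = j119:
zero (s+3): 3 + j119 → |·| = √(3²+119²) = √14170 ≈ 119.04, ∠ = arctan(119/3) ≈ 88.56°
pole (s+40): 40 + j119 → |·| = √(40²+119²) = √15761 ≈ 125.54, ∠ = arctan(119/40) ≈ 71.42°
|G| = 200 · 119.04 / 125.54 ≈ 189.64
Gain = 20 log₁₀(189.64) ≈ 45.56 dB
∠G = 88.56° − 71.42° = 17.14°

ω = 4: 27.9 dB, 47.4°; ω = 119: 45.6 dB, 17.1°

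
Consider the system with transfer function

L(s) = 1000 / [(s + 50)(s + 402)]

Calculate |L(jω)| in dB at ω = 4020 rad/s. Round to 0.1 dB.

At s = jω = j4020:
pole (s+50): 50 + j4020 → |·| = √(50²+4020²) = √16162900 ≈ 4020.3, ∠ = arctan(4020/50) ≈ 89.29°
pole (s+402): 402 + j4020 → |·| = √(402²+4020²) = √16322004 ≈ 4040, ∠ = arctan(4020/402) ≈ 84.29°
|L| = 1000 / 1.6242e+07 ≈ 6.1569e-05
Gain = 20 log₁₀(6.1569e-05) ≈ -84.21 dB

-84.2 dB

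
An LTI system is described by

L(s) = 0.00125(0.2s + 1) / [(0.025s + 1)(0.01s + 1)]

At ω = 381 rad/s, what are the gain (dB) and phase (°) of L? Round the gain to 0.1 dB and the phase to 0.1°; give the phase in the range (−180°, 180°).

At ω = 381 rad/s:
zero (1 + j381·0.2) = 1 + j76.2 → |·| ≈ 76.207, ∠ ≈ 89.25°
pole (1 + j381·0.025) = 1 + j9.525 → |·| ≈ 9.5773, ∠ ≈ 84.01°
pole (1 + j381·0.01) = 1 + j3.81 → |·| ≈ 3.939, ∠ ≈ 75.29°
|L| = 0.00125 · 76.207 / (9.5773 · 3.939) ≈ 0.0025251
Gain = 20 log₁₀(0.0025251) ≈ -51.95 dB
∠L = (89.25°) − (84.01° + 75.29°) = -70.05°

-52.0 dB, -70.1°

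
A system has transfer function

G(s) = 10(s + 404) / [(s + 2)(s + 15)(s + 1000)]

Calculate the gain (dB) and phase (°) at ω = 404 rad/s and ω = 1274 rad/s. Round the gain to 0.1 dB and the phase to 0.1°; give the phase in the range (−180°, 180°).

ω = 404: -89.8 dB, -154.6°; ω = 1274: -105.9 dB, -158.7°

At s = jω = j404:
zero (s+404): 404 + j404 → |·| = √(404²+404²) = √326432 ≈ 571.34, ∠ = arctan(404/404) ≈ 45.00°
pole (s+2): 2 + j404 → |·| = √(2²+404²) = √163220 ≈ 404, ∠ = arctan(404/2) ≈ 89.72°
pole (s+15): 15 + j404 → |·| = √(15²+404²) = √163441 ≈ 404.28, ∠ = arctan(404/15) ≈ 87.87°
pole (s+1000): 1000 + j404 → |·| = √(1000²+404²) = √1163216 ≈ 1078.5, ∠ = arctan(404/1000) ≈ 22.00°
|G| = 10 · 571.34 / 1.7615e+08 ≈ 3.2435e-05
Gain = 20 log₁₀(3.2435e-05) ≈ -89.78 dB
∠G = 45.00° − 199.59° = -154.59°

At s = jω = j1274:
zero (s+404): 404 + j1274 → |·| = √(404²+1274²) = √1786292 ≈ 1336.5, ∠ = arctan(1274/404) ≈ 72.41°
pole (s+2): 2 + j1274 → |·| = √(2²+1274²) = √1623080 ≈ 1274, ∠ = arctan(1274/2) ≈ 89.91°
pole (s+15): 15 + j1274 → |·| = √(15²+1274²) = √1623301 ≈ 1274.1, ∠ = arctan(1274/15) ≈ 89.33°
pole (s+1000): 1000 + j1274 → |·| = √(1000²+1274²) = √2623076 ≈ 1619.6, ∠ = arctan(1274/1000) ≈ 51.87°
|G| = 10 · 1336.5 / 2.6289e+09 ≈ 5.0839e-06
Gain = 20 log₁₀(5.0839e-06) ≈ -105.88 dB
∠G = 72.41° − 231.11° = -158.70°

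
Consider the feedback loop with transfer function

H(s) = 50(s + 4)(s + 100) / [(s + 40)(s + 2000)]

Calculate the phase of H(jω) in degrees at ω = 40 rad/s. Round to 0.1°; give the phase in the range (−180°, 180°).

59.9°

At s = jω = j40:
zero (s+4): 4 + j40 → |·| = √(4²+40²) = √1616 ≈ 40.2, ∠ = arctan(40/4) ≈ 84.29°
zero (s+100): 100 + j40 → |·| = √(100²+40²) = √11600 ≈ 107.7, ∠ = arctan(40/100) ≈ 21.80°
pole (s+40): 40 + j40 → |·| = √(40²+40²) = √3200 ≈ 56.569, ∠ = arctan(40/40) ≈ 45.00°
pole (s+2000): 2000 + j40 → |·| = √(2000²+40²) = √4001600 ≈ 2000.4, ∠ = arctan(40/2000) ≈ 1.15°
∠H = 106.09° − 46.15° = 59.94°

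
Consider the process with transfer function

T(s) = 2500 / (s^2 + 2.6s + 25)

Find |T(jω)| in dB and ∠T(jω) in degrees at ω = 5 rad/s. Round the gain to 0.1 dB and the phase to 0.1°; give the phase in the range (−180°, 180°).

At s = jω = j5:
quadratic: (j5)² + 2.6·j5 + 25 = 0 + j13 → |·| ≈ 13, ∠ ≈ 90.00°
|T| = 2500 / 13 ≈ 192.31
Gain = 20 log₁₀(192.31) ≈ 45.68 dB
∠T = 0.00° − 90.00° = -90.00°

45.7 dB, -90.0°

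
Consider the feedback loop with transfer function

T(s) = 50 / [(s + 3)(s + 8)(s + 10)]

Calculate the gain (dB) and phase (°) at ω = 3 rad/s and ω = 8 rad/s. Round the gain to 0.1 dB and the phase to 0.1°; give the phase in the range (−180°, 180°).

ω = 3: -17.6 dB, -82.3°; ω = 8: -27.9 dB, -153.1°

At s = jω = j3:
pole (s+3): 3 + j3 → |·| = √(3²+3²) = √18 ≈ 4.2426, ∠ = arctan(3/3) ≈ 45.00°
pole (s+8): 8 + j3 → |·| = √(8²+3²) = √73 ≈ 8.544, ∠ = arctan(3/8) ≈ 20.56°
pole (s+10): 10 + j3 → |·| = √(10²+3²) = √109 ≈ 10.44, ∠ = arctan(3/10) ≈ 16.70°
|T| = 50 / 378.44 ≈ 0.13212
Gain = 20 log₁₀(0.13212) ≈ -17.58 dB
∠T = 0.00° − 82.26° = -82.26°

At s = jω = j8:
pole (s+3): 3 + j8 → |·| = √(3²+8²) = √73 ≈ 8.544, ∠ = arctan(8/3) ≈ 69.44°
pole (s+8): 8 + j8 → |·| = √(8²+8²) = √128 ≈ 11.314, ∠ = arctan(8/8) ≈ 45.00°
pole (s+10): 10 + j8 → |·| = √(10²+8²) = √164 ≈ 12.806, ∠ = arctan(8/10) ≈ 38.66°
|T| = 50 / 1237.9 ≈ 0.040391
Gain = 20 log₁₀(0.040391) ≈ -27.87 dB
∠T = 0.00° − 153.10° = -153.10°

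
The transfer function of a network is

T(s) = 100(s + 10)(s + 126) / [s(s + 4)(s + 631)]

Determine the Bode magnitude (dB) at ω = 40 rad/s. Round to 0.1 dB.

-5.4 dB

At s = jω = j40:
zero (s+10): 10 + j40 → |·| = √(10²+40²) = √1700 ≈ 41.231, ∠ = arctan(40/10) ≈ 75.96°
zero (s+126): 126 + j40 → |·| = √(126²+40²) = √17476 ≈ 132.2, ∠ = arctan(40/126) ≈ 17.61°
pole (s+4): 4 + j40 → |·| = √(4²+40²) = √1616 ≈ 40.2, ∠ = arctan(40/4) ≈ 84.29°
pole (s+631): 631 + j40 → |·| = √(631²+40²) = √399761 ≈ 632.27, ∠ = arctan(40/631) ≈ 3.63°
pole at origin: |s| = 40, ∠ = 90.00° (in denominator)
|T| = 100 · 5450.7 / 1.0167e+06 ≈ 0.53612
Gain = 20 log₁₀(0.53612) ≈ -5.41 dB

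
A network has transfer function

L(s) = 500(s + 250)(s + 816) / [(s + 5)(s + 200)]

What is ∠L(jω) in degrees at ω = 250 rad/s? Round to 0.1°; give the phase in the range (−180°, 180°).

-78.2°

At s = jω = j250:
zero (s+250): 250 + j250 → |·| = √(250²+250²) = √125000 ≈ 353.55, ∠ = arctan(250/250) ≈ 45.00°
zero (s+816): 816 + j250 → |·| = √(816²+250²) = √728356 ≈ 853.44, ∠ = arctan(250/816) ≈ 17.03°
pole (s+5): 5 + j250 → |·| = √(5²+250²) = √62525 ≈ 250.05, ∠ = arctan(250/5) ≈ 88.85°
pole (s+200): 200 + j250 → |·| = √(200²+250²) = √102500 ≈ 320.16, ∠ = arctan(250/200) ≈ 51.34°
∠L = 62.03° − 140.19° = -78.16°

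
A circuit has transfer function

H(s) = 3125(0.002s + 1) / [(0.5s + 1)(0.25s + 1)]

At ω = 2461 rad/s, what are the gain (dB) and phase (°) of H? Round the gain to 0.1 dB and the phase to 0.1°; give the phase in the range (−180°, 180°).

-33.7 dB, -101.3°

At ω = 2461 rad/s:
zero (1 + j2461·0.002) = 1 + j4.922 → |·| ≈ 5.0226, ∠ ≈ 78.52°
pole (1 + j2461·0.5) = 1 + j1230.5 → |·| ≈ 1230.5, ∠ ≈ 89.95°
pole (1 + j2461·0.25) = 1 + j615.25 → |·| ≈ 615.25, ∠ ≈ 89.91°
|H| = 3125 · 5.0226 / (1230.5 · 615.25) ≈ 0.020732
Gain = 20 log₁₀(0.020732) ≈ -33.67 dB
∠H = (78.52°) − (89.95° + 89.91°) = -101.34°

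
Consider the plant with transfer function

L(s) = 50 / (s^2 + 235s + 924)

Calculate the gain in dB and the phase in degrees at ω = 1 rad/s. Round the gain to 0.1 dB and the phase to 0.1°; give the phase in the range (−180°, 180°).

Substitute s = j1:
Numerator: 50 = 50 + j0
Denominator: (j1)^2 + 235(j1) + 924 = 923 + j235
|N| = √(50² + 0²) ≈ 50, ∠N ≈ 0.00°
|D| = √(923² + 235²) ≈ 952.45, ∠D ≈ 14.28°
|L| = 50 / 952.45 ≈ 0.052496
Gain = 20 log₁₀(0.052496) ≈ -25.60 dB
∠L = 0.00° − 14.28° = -14.28°

-25.6 dB, -14.3°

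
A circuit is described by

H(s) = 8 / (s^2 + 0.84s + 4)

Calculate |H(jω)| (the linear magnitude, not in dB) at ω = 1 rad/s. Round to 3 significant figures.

At s = jω = j1:
quadratic: (j1)² + 0.84·j1 + 4 = 3 + j0.84 → |·| ≈ 3.1154, ∠ ≈ 15.64°
|H| = 8 / 3.1154 ≈ 2.5679

2.57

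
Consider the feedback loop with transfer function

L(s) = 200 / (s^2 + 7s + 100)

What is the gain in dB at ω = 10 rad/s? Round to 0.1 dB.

9.1 dB

At s = jω = j10:
quadratic: (j10)² + 7·j10 + 100 = 0 + j70 → |·| ≈ 70, ∠ ≈ 90.00°
|L| = 200 / 70 ≈ 2.8571
Gain = 20 log₁₀(2.8571) ≈ 9.12 dB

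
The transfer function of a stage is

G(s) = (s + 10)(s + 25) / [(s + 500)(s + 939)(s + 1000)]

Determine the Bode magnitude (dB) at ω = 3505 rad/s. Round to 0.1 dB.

-71.6 dB

At s = jω = j3505:
zero (s+10): 10 + j3505 → |·| = √(10²+3505²) = √12285125 ≈ 3505, ∠ = arctan(3505/10) ≈ 89.84°
zero (s+25): 25 + j3505 → |·| = √(25²+3505²) = √12285650 ≈ 3505.1, ∠ = arctan(3505/25) ≈ 89.59°
pole (s+500): 500 + j3505 → |·| = √(500²+3505²) = √12535025 ≈ 3540.5, ∠ = arctan(3505/500) ≈ 81.88°
pole (s+939): 939 + j3505 → |·| = √(939²+3505²) = √13166746 ≈ 3628.6, ∠ = arctan(3505/939) ≈ 75.00°
pole (s+1000): 1000 + j3505 → |·| = √(1000²+3505²) = √13285025 ≈ 3644.9, ∠ = arctan(3505/1000) ≈ 74.08°
|G| = 1 · 1.2285e+07 / 4.6826e+10 ≈ 0.00026235
Gain = 20 log₁₀(0.00026235) ≈ -71.62 dB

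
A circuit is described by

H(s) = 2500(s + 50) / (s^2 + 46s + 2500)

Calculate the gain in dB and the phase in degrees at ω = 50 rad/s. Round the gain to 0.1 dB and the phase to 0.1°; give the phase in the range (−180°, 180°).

At s = jω = j50:
zero (s+50): 50 + j50 → |·| = √(50²+50²) = √5000 ≈ 70.711, ∠ = arctan(50/50) ≈ 45.00°
quadratic: (j50)² + 46·j50 + 2500 = 0 + j2300 → |·| ≈ 2300, ∠ ≈ 90.00°
|H| = 2500 · 70.711 / 2300 ≈ 76.86
Gain = 20 log₁₀(76.86) ≈ 37.71 dB
∠H = 45.00° − 90.00° = -45.00°

37.7 dB, -45.0°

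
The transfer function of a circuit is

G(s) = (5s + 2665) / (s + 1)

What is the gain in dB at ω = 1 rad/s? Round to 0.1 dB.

65.5 dB

Substitute s = j1:
Numerator: 5(j1) + 2665 = 2665 + j5
Denominator: (j1) + 1 = 1 + j1
|N| = √(2665² + 5²) ≈ 2665, ∠N ≈ 0.11°
|D| = √(1² + 1²) ≈ 1.4142, ∠D ≈ 45.00°
|G| = 2665 / 1.4142 ≈ 1884.5
Gain = 20 log₁₀(1884.5) ≈ 65.50 dB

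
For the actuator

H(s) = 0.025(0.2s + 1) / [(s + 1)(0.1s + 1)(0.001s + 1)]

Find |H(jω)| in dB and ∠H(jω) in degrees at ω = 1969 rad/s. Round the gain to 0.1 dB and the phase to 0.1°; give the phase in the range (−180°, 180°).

-98.8 dB, -152.9°

At ω = 1969 rad/s:
zero (1 + j1969·0.2) = 1 + j393.8 → |·| ≈ 393.8, ∠ ≈ 89.85°
pole (1 + j1969·1) = 1 + j1969 → |·| ≈ 1969, ∠ ≈ 89.97°
pole (1 + j1969·0.1) = 1 + j196.9 → |·| ≈ 196.9, ∠ ≈ 89.71°
pole (1 + j1969·0.001) = 1 + j1.969 → |·| ≈ 2.2084, ∠ ≈ 63.08°
|H| = 0.025 · 393.8 / (1969 · 196.9 · 2.2084) ≈ 1.1499e-05
Gain = 20 log₁₀(1.1499e-05) ≈ -98.79 dB
∠H = (89.85°) − (89.97° + 89.71° + 63.08°) = -152.91°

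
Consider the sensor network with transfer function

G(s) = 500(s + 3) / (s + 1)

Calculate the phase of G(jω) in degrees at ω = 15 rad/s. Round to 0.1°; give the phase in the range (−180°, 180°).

At s = jω = j15:
zero (s+3): 3 + j15 → |·| = √(3²+15²) = √234 ≈ 15.297, ∠ = arctan(15/3) ≈ 78.69°
pole (s+1): 1 + j15 → |·| = √(1²+15²) = √226 ≈ 15.033, ∠ = arctan(15/1) ≈ 86.19°
∠G = 78.69° − 86.19° = -7.50°

-7.5°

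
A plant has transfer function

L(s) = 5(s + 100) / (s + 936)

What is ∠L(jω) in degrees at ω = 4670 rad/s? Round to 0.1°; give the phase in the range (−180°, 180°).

10.1°

At s = jω = j4670:
zero (s+100): 100 + j4670 → |·| = √(100²+4670²) = √21818900 ≈ 4671.1, ∠ = arctan(4670/100) ≈ 88.77°
pole (s+936): 936 + j4670 → |·| = √(936²+4670²) = √22684996 ≈ 4762.9, ∠ = arctan(4670/936) ≈ 78.67°
∠L = 88.77° − 78.67° = 10.10°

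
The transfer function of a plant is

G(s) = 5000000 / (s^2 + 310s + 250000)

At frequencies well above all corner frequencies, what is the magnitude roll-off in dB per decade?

-40 dB/decade

Each pole contributes −20 dB/decade at high frequency; each zero contributes +20 dB/decade.
Net: 0 zero(s) − 2 pole(s) → -40 dB/decade.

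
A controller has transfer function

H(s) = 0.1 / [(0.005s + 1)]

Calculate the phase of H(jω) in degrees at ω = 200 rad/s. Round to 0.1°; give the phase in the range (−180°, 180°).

At ω = 200 rad/s:
pole (1 + j200·0.005) = 1 + j1 → |·| ≈ 1.4142, ∠ ≈ 45.00°
∠H = (0°) − (45.00°) = -45.00°

-45.0°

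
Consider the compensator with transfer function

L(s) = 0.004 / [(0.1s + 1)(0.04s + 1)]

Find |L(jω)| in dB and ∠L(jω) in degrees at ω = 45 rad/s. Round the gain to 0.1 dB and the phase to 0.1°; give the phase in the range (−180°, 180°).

At ω = 45 rad/s:
pole (1 + j45·0.1) = 1 + j4.5 → |·| ≈ 4.6098, ∠ ≈ 77.47°
pole (1 + j45·0.04) = 1 + j1.8 → |·| ≈ 2.0591, ∠ ≈ 60.95°
|L| = 0.004 · 1 / (4.6098 · 2.0591) ≈ 0.00042141
Gain = 20 log₁₀(0.00042141) ≈ -67.51 dB
∠L = (0°) − (77.47° + 60.95°) = -138.42°

-67.5 dB, -138.4°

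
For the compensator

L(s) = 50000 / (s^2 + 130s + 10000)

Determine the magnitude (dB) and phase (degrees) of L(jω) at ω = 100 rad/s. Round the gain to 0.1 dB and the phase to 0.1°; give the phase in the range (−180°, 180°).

11.7 dB, -90.0°

At s = jω = j100:
quadratic: (j100)² + 130·j100 + 10000 = 0 + j13000 → |·| ≈ 13000, ∠ ≈ 90.00°
|L| = 50000 / 13000 ≈ 3.8462
Gain = 20 log₁₀(3.8462) ≈ 11.70 dB
∠L = 0.00° − 90.00° = -90.00°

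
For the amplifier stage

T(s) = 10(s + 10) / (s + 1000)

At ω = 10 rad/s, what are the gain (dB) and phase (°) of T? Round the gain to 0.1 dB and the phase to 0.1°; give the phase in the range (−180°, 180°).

-17.0 dB, 44.4°

At s = jω = j10:
zero (s+10): 10 + j10 → |·| = √(10²+10²) = √200 ≈ 14.142, ∠ = arctan(10/10) ≈ 45.00°
pole (s+1000): 1000 + j10 → |·| = √(1000²+10²) = √1000100 ≈ 1000, ∠ = arctan(10/1000) ≈ 0.57°
|T| = 10 · 14.142 / 1000 ≈ 0.14142
Gain = 20 log₁₀(0.14142) ≈ -16.99 dB
∠T = 45.00° − 0.57° = 44.43°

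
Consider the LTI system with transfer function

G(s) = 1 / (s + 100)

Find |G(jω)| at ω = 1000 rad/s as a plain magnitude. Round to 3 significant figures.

0.000995

Substitute s = j1000:
Numerator: 1 = 1 + j0
Denominator: (j1000) + 100 = 100 + j1000
|N| = √(1² + 0²) ≈ 1, ∠N ≈ 0.00°
|D| = √(100² + 1000²) ≈ 1005, ∠D ≈ 84.29°
|G| = 1 / 1005 ≈ 0.00099502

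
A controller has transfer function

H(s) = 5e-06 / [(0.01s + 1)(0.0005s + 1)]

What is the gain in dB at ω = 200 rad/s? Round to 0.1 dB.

-113.1 dB

At ω = 200 rad/s:
pole (1 + j200·0.01) = 1 + j2 → |·| ≈ 2.2361, ∠ ≈ 63.43°
pole (1 + j200·0.0005) = 1 + j0.1 → |·| ≈ 1.005, ∠ ≈ 5.71°
|H| = 5e-06 · 1 / (2.2361 · 1.005) ≈ 2.2249e-06
Gain = 20 log₁₀(2.2249e-06) ≈ -113.05 dB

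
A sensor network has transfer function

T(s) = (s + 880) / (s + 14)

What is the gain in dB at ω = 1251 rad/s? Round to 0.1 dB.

1.7 dB

At s = jω = j1251:
zero (s+880): 880 + j1251 → |·| = √(880²+1251²) = √2339401 ≈ 1529.5, ∠ = arctan(1251/880) ≈ 54.88°
pole (s+14): 14 + j1251 → |·| = √(14²+1251²) = √1565197 ≈ 1251.1, ∠ = arctan(1251/14) ≈ 89.36°
|T| = 1 · 1529.5 / 1251.1 ≈ 1.2225
Gain = 20 log₁₀(1.2225) ≈ 1.74 dB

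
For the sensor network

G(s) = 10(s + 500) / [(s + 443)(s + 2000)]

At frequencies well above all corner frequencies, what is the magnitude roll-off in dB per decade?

Each pole contributes −20 dB/decade at high frequency; each zero contributes +20 dB/decade.
Net: 1 zero(s) − 2 pole(s) → -20 dB/decade.

-20 dB/decade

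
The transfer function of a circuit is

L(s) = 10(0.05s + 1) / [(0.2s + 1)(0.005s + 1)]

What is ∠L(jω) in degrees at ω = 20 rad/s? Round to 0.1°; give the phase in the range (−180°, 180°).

-36.7°

At ω = 20 rad/s:
zero (1 + j20·0.05) = 1 + j1 → |·| ≈ 1.4142, ∠ ≈ 45.00°
pole (1 + j20·0.2) = 1 + j4 → |·| ≈ 4.1231, ∠ ≈ 75.96°
pole (1 + j20·0.005) = 1 + j0.1 → |·| ≈ 1.005, ∠ ≈ 5.71°
∠L = (45.00°) − (75.96° + 5.71°) = -36.67°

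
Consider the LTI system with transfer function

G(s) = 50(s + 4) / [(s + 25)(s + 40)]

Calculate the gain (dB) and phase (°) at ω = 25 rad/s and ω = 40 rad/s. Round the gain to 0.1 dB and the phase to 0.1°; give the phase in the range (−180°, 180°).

ω = 25: -2.4 dB, 3.9°; ω = 40: -2.5 dB, -18.7°

At s = jω = j25:
zero (s+4): 4 + j25 → |·| = √(4²+25²) = √641 ≈ 25.318, ∠ = arctan(25/4) ≈ 80.91°
pole (s+25): 25 + j25 → |·| = √(25²+25²) = √1250 ≈ 35.355, ∠ = arctan(25/25) ≈ 45.00°
pole (s+40): 40 + j25 → |·| = √(40²+25²) = √2225 ≈ 47.17, ∠ = arctan(25/40) ≈ 32.01°
|G| = 50 · 25.318 / 1667.7 ≈ 0.75907
Gain = 20 log₁₀(0.75907) ≈ -2.39 dB
∠G = 80.91° − 77.01° = 3.90°

At s = jω = j40:
zero (s+4): 4 + j40 → |·| = √(4²+40²) = √1616 ≈ 40.2, ∠ = arctan(40/4) ≈ 84.29°
pole (s+25): 25 + j40 → |·| = √(25²+40²) = √2225 ≈ 47.17, ∠ = arctan(40/25) ≈ 57.99°
pole (s+40): 40 + j40 → |·| = √(40²+40²) = √3200 ≈ 56.569, ∠ = arctan(40/40) ≈ 45.00°
|G| = 50 · 40.2 / 2668.4 ≈ 0.75326
Gain = 20 log₁₀(0.75326) ≈ -2.46 dB
∠G = 84.29° − 102.99° = -18.70°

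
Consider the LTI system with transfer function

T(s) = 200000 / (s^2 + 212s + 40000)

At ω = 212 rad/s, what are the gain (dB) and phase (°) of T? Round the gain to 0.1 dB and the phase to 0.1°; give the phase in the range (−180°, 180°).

12.9 dB, -96.3°

At s = jω = j212:
quadratic: (j212)² + 212·j212 + 40000 = -4944 + j44944 → |·| ≈ 45215, ∠ ≈ 96.28°
|T| = 200000 / 45215 ≈ 4.4233
Gain = 20 log₁₀(4.4233) ≈ 12.91 dB
∠T = 0.00° − 96.28° = -96.28°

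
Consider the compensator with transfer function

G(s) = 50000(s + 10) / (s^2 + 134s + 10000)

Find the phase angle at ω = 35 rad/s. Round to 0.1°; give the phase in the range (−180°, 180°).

At s = jω = j35:
zero (s+10): 10 + j35 → |·| = √(10²+35²) = √1325 ≈ 36.401, ∠ = arctan(35/10) ≈ 74.05°
quadratic: (j35)² + 134·j35 + 10000 = 8775 + j4690 → |·| ≈ 9949.7, ∠ ≈ 28.12°
∠G = 74.05° − 28.12° = 45.93°

45.9°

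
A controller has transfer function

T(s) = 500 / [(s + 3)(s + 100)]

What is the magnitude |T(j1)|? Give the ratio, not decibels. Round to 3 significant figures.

At s = jω = j1:
pole (s+3): 3 + j1 → |·| = √(3²+1²) = √10 ≈ 3.1623, ∠ = arctan(1/3) ≈ 18.43°
pole (s+100): 100 + j1 → |·| = √(100²+1²) = √10001 ≈ 100, ∠ = arctan(1/100) ≈ 0.57°
|T| = 500 / 316.23 ≈ 1.5811

1.58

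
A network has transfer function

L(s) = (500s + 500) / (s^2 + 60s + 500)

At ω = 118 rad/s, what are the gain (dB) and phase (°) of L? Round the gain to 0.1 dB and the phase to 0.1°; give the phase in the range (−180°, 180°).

11.8 dB, -62.7°

Substitute s = j118:
Numerator: 500(j118) + 500 = 500 + j59000
Denominator: (j118)^2 + 60(j118) + 500 = -13424 + j7080
|N| = √(500² + 59000²) ≈ 59002, ∠N ≈ 89.51°
|D| = √(13424² + 7080²) ≈ 15177, ∠D ≈ 152.19°
|L| = 59002 / 15177 ≈ 3.8876
Gain = 20 log₁₀(3.8876) ≈ 11.79 dB
∠L = 89.51° − 152.19° = -62.68°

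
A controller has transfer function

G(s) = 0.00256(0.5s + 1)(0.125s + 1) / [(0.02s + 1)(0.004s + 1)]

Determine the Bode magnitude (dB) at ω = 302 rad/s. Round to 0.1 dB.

3.6 dB

At ω = 302 rad/s:
zero (1 + j302·0.5) = 1 + j151 → |·| ≈ 151, ∠ ≈ 89.62°
zero (1 + j302·0.125) = 1 + j37.75 → |·| ≈ 37.763, ∠ ≈ 88.48°
pole (1 + j302·0.02) = 1 + j6.04 → |·| ≈ 6.1222, ∠ ≈ 80.60°
pole (1 + j302·0.004) = 1 + j1.208 → |·| ≈ 1.5682, ∠ ≈ 50.38°
|G| = 0.00256 · 151 · 37.763 / (6.1222 · 1.5682) ≈ 1.5205
Gain = 20 log₁₀(1.5205) ≈ 3.64 dB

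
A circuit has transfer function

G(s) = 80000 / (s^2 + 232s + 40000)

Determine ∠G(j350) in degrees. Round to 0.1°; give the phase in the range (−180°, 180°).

At s = jω = j350:
quadratic: (j350)² + 232·j350 + 40000 = -82500 + j81200 → |·| ≈ 1.1576e+05, ∠ ≈ 135.45°
∠G = 0.00° − 135.45° = -135.45°

-135.5°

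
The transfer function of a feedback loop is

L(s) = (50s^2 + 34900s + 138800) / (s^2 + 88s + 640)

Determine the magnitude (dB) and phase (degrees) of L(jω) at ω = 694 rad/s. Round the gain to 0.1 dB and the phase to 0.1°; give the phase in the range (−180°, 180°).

Substitute s = j694:
Numerator: 50(j694)^2 + 34900(j694) + 138800 = -23943000 + j24220600
Denominator: (j694)^2 + 88(j694) + 640 = -480996 + j61072
|N| = √(23943000² + 24220600²) ≈ 3.4057e+07, ∠N ≈ 134.67°
|D| = √(480996² + 61072²) ≈ 4.8486e+05, ∠D ≈ 172.76°
|L| = 3.4057e+07 / 4.8486e+05 ≈ 70.241
Gain = 20 log₁₀(70.241) ≈ 36.93 dB
∠L = 134.67° − 172.76° = -38.09°

36.9 dB, -38.1°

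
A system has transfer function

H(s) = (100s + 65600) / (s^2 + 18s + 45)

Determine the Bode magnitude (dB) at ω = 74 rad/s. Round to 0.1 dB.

Substitute s = j74:
Numerator: 100(j74) + 65600 = 65600 + j7400
Denominator: (j74)^2 + 18(j74) + 45 = -5431 + j1332
|N| = √(65600² + 7400²) ≈ 66016, ∠N ≈ 6.44°
|D| = √(5431² + 1332²) ≈ 5592, ∠D ≈ 166.22°
|H| = 66016 / 5592 ≈ 11.805
Gain = 20 log₁₀(11.805) ≈ 21.44 dB

21.4 dB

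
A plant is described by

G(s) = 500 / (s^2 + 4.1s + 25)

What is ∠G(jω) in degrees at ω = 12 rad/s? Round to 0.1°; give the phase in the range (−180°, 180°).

-157.5°

At s = jω = j12:
quadratic: (j12)² + 4.1·j12 + 25 = -119 + j49.2 → |·| ≈ 128.77, ∠ ≈ 157.54°
∠G = 0.00° − 157.54° = -157.54°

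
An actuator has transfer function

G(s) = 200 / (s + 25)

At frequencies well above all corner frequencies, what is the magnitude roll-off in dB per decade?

-20 dB/decade

Each pole contributes −20 dB/decade at high frequency; each zero contributes +20 dB/decade.
Net: 0 zero(s) − 1 pole(s) → -20 dB/decade.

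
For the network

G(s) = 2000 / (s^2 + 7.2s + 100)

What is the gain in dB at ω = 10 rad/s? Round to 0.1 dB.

At s = jω = j10:
quadratic: (j10)² + 7.2·j10 + 100 = 0 + j72 → |·| ≈ 72, ∠ ≈ 90.00°
|G| = 2000 / 72 ≈ 27.778
Gain = 20 log₁₀(27.778) ≈ 28.87 dB

28.9 dB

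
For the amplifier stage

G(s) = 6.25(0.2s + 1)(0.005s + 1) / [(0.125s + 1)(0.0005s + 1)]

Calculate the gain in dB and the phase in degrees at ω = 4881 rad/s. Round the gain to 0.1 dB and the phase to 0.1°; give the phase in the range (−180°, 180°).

39.3 dB, 20.0°

At ω = 4881 rad/s:
zero (1 + j4881·0.2) = 1 + j976.2 → |·| ≈ 976.2, ∠ ≈ 89.94°
zero (1 + j4881·0.005) = 1 + j24.405 → |·| ≈ 24.425, ∠ ≈ 87.65°
pole (1 + j4881·0.125) = 1 + j610.125 → |·| ≈ 610.13, ∠ ≈ 89.91°
pole (1 + j4881·0.0005) = 1 + j2.4405 → |·| ≈ 2.6374, ∠ ≈ 67.72°
|G| = 6.25 · 976.2 · 24.425 / (610.13 · 2.6374) ≈ 92.609
Gain = 20 log₁₀(92.609) ≈ 39.33 dB
∠G = (89.94° + 87.65°) − (89.91° + 67.72°) = 19.96°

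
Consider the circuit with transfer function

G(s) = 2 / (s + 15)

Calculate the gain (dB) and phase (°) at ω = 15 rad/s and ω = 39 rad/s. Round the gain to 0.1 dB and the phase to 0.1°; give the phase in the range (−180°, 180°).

At s = jω = j15:
pole (s+15): 15 + j15 → |·| = √(15²+15²) = √450 ≈ 21.213, ∠ = arctan(15/15) ≈ 45.00°
|G| = 2 / 21.213 ≈ 0.094282
Gain = 20 log₁₀(0.094282) ≈ -20.51 dB
∠G = 0.00° − 45.00° = -45.00°

At s = jω = j39:
pole (s+15): 15 + j39 → |·| = √(15²+39²) = √1746 ≈ 41.785, ∠ = arctan(39/15) ≈ 68.96°
|G| = 2 / 41.785 ≈ 0.047864
Gain = 20 log₁₀(0.047864) ≈ -26.40 dB
∠G = 0.00° − 68.96° = -68.96°

ω = 15: -20.5 dB, -45.0°; ω = 39: -26.4 dB, -69.0°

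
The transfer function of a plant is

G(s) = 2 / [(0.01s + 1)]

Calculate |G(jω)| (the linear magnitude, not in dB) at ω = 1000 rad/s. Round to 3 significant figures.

At ω = 1000 rad/s:
pole (1 + j1000·0.01) = 1 + j10 → |·| ≈ 10.05, ∠ ≈ 84.29°
|G| = 2 · 1 / (10.05) ≈ 0.199

0.199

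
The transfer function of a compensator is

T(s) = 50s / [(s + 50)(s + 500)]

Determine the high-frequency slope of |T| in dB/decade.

Each pole contributes −20 dB/decade at high frequency; each zero contributes +20 dB/decade.
Net: 1 zero(s) − 2 pole(s) → -20 dB/decade.

-20 dB/decade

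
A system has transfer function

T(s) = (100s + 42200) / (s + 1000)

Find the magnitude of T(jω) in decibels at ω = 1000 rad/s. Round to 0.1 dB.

Substitute s = j1000:
Numerator: 100(j1000) + 42200 = 42200 + j100000
Denominator: (j1000) + 1000 = 1000 + j1000
|N| = √(42200² + 100000²) ≈ 1.0854e+05, ∠N ≈ 67.12°
|D| = √(1000² + 1000²) ≈ 1414.2, ∠D ≈ 45.00°
|T| = 1.0854e+05 / 1414.2 ≈ 76.75
Gain = 20 log₁₀(76.75) ≈ 37.70 dB

37.7 dB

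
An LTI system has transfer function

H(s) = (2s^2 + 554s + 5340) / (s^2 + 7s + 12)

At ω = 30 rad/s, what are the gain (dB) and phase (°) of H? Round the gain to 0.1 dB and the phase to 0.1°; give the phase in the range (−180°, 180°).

Substitute s = j30:
Numerator: 2(j30)^2 + 554(j30) + 5340 = 3540 + j16620
Denominator: (j30)^2 + 7(j30) + 12 = -888 + j210
|N| = √(3540² + 16620²) ≈ 16993, ∠N ≈ 77.98°
|D| = √(888² + 210²) ≈ 912.49, ∠D ≈ 166.69°
|H| = 16993 / 912.49 ≈ 18.623
Gain = 20 log₁₀(18.623) ≈ 25.40 dB
∠H = 77.98° − 166.69° = -88.71°

25.4 dB, -88.7°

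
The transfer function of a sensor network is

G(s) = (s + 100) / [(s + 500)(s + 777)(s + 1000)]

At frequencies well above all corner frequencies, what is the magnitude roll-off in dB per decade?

-40 dB/decade

Each pole contributes −20 dB/decade at high frequency; each zero contributes +20 dB/decade.
Net: 1 zero(s) − 3 pole(s) → -40 dB/decade.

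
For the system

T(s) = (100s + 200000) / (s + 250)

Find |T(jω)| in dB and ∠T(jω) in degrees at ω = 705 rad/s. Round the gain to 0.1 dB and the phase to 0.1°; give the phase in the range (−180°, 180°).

Substitute s = j705:
Numerator: 100(j705) + 200000 = 200000 + j70500
Denominator: (j705) + 250 = 250 + j705
|N| = √(200000² + 70500²) ≈ 2.1206e+05, ∠N ≈ 19.42°
|D| = √(250² + 705²) ≈ 748.01, ∠D ≈ 70.47°
|T| = 2.1206e+05 / 748.01 ≈ 283.5
Gain = 20 log₁₀(283.5) ≈ 49.05 dB
∠T = 19.42° − 70.47° = -51.05°

49.1 dB, -51.1°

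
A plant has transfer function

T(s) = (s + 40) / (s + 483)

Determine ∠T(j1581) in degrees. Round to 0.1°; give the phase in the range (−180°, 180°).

15.5°

Substitute s = j1581:
Numerator: (j1581) + 40 = 40 + j1581
Denominator: (j1581) + 483 = 483 + j1581
|N| = √(40² + 1581²) ≈ 1581.5, ∠N ≈ 88.55°
|D| = √(483² + 1581²) ≈ 1653.1, ∠D ≈ 73.01°
∠T = 88.55° − 73.01° = 15.54°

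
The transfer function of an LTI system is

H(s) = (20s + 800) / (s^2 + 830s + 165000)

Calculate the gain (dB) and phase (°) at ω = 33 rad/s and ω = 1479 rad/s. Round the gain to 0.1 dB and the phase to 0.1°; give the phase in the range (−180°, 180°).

ω = 33: -44.1 dB, 30.0°; ω = 1479: -38.1 dB, -60.3°

Substitute s = j33:
Numerator: 20(j33) + 800 = 800 + j660
Denominator: (j33)^2 + 830(j33) + 165000 = 163911 + j27390
|N| = √(800² + 660²) ≈ 1037.1, ∠N ≈ 39.52°
|D| = √(163911² + 27390²) ≈ 1.6618e+05, ∠D ≈ 9.49°
|H| = 1037.1 / 1.6618e+05 ≈ 0.0062408
Gain = 20 log₁₀(0.0062408) ≈ -44.10 dB
∠H = 39.52° − 9.49° = 30.03°

Substitute s = j1479:
Numerator: 20(j1479) + 800 = 800 + j29580
Denominator: (j1479)^2 + 830(j1479) + 165000 = -2022441 + j1227570
|N| = √(800² + 29580²) ≈ 29591, ∠N ≈ 88.45°
|D| = √(2022441² + 1227570²) ≈ 2.3658e+06, ∠D ≈ 148.74°
|H| = 29591 / 2.3658e+06 ≈ 0.012508
Gain = 20 log₁₀(0.012508) ≈ -38.06 dB
∠H = 88.45° − 148.74° = -60.29°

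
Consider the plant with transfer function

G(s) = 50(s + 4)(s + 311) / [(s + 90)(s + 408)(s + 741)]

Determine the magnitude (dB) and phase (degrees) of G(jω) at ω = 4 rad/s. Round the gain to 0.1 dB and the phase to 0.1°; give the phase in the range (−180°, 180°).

-49.8 dB, 42.3°

At s = jω = j4:
zero (s+4): 4 + j4 → |·| = √(4²+4²) = √32 ≈ 5.6569, ∠ = arctan(4/4) ≈ 45.00°
zero (s+311): 311 + j4 → |·| = √(311²+4²) = √96737 ≈ 311.03, ∠ = arctan(4/311) ≈ 0.74°
pole (s+90): 90 + j4 → |·| = √(90²+4²) = √8116 ≈ 90.089, ∠ = arctan(4/90) ≈ 2.54°
pole (s+408): 408 + j4 → |·| = √(408²+4²) = √166480 ≈ 408.02, ∠ = arctan(4/408) ≈ 0.56°
pole (s+741): 741 + j4 → |·| = √(741²+4²) = √549097 ≈ 741.01, ∠ = arctan(4/741) ≈ 0.31°
|G| = 50 · 1759.5 / 2.7238e+07 ≈ 0.0032299
Gain = 20 log₁₀(0.0032299) ≈ -49.82 dB
∠G = 45.74° − 3.41° = 42.33°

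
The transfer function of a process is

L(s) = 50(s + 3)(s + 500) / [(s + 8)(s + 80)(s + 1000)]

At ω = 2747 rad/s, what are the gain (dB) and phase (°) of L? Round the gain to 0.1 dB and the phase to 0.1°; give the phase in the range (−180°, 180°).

At s = jω = j2747:
zero (s+3): 3 + j2747 → |·| = √(3²+2747²) = √7546018 ≈ 2747, ∠ = arctan(2747/3) ≈ 89.94°
zero (s+500): 500 + j2747 → |·| = √(500²+2747²) = √7796009 ≈ 2792.1, ∠ = arctan(2747/500) ≈ 79.68°
pole (s+8): 8 + j2747 → |·| = √(8²+2747²) = √7546073 ≈ 2747, ∠ = arctan(2747/8) ≈ 89.83°
pole (s+80): 80 + j2747 → |·| = √(80²+2747²) = √7552409 ≈ 2748.2, ∠ = arctan(2747/80) ≈ 88.33°
pole (s+1000): 1000 + j2747 → |·| = √(1000²+2747²) = √8546009 ≈ 2923.4, ∠ = arctan(2747/1000) ≈ 70.00°
|L| = 50 · 7.6699e+06 / 2.207e+10 ≈ 0.017376
Gain = 20 log₁₀(0.017376) ≈ -35.20 dB
∠L = 169.62° − 248.16° = -78.54°

-35.2 dB, -78.5°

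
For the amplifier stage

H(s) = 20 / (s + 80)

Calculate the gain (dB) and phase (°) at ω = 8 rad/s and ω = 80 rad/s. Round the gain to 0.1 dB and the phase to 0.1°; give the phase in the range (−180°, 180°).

ω = 8: -12.1 dB, -5.7°; ω = 80: -15.1 dB, -45.0°

At s = jω = j8:
pole (s+80): 80 + j8 → |·| = √(80²+8²) = √6464 ≈ 80.399, ∠ = arctan(8/80) ≈ 5.71°
|H| = 20 / 80.399 ≈ 0.24876
Gain = 20 log₁₀(0.24876) ≈ -12.08 dB
∠H = 0.00° − 5.71° = -5.71°

At s = jω = j80:
pole (s+80): 80 + j80 → |·| = √(80²+80²) = √12800 ≈ 113.14, ∠ = arctan(80/80) ≈ 45.00°
|H| = 20 / 113.14 ≈ 0.17677
Gain = 20 log₁₀(0.17677) ≈ -15.05 dB
∠H = 0.00° − 45.00° = -45.00°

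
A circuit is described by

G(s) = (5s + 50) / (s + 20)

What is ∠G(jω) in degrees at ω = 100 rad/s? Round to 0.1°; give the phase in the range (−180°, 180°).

Substitute s = j100:
Numerator: 5(j100) + 50 = 50 + j500
Denominator: (j100) + 20 = 20 + j100
|N| = √(50² + 500²) ≈ 502.49, ∠N ≈ 84.29°
|D| = √(20² + 100²) ≈ 101.98, ∠D ≈ 78.69°
∠G = 84.29° − 78.69° = 5.60°

5.6°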